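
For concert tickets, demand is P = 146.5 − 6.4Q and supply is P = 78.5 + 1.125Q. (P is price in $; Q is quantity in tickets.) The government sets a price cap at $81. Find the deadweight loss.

Competitive equilibrium: 146.5 − 6.4Q = 78.5 + 1.125Q → Q* = 9.0365, P* = 88.6661.
At the ceiling P = 81, quantity supplied = (81 − 78.5)/1.125 = 2.2222.
Willingness to pay at Q' = 2.2222: 146.5 − 6.4·2.2222 = 132.2779.
ΔQ = 9.0365 − 2.2222 = 6.8143; wedge = 132.2779 − 81 = 51.2779.
The triangle = ½ × 6.8143 × 51.2779 = $174.71.

$174.71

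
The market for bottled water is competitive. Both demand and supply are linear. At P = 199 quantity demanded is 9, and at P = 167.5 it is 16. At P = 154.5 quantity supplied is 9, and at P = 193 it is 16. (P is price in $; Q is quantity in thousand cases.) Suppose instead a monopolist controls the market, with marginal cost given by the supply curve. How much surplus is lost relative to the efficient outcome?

Demand slope = (167.5 − 199)/(16 − 9) = −4.5, so P = 239.5 − 4.5Q.
Supply slope = (193 − 154.5)/(16 − 9) = 5.5, so P = 105 + 5.5Q.
Competitive equilibrium: 239.5 − 4.5Q = 105 + 5.5Q → Q* = 13.45, P* = 178.975.
Marginal revenue: MR = 239.5 − 9Q. Set MR = MC: 239.5 − 9Q = 105 + 5.5Q → Q_m = 9.2759.
Price P_m = 239.5 − 4.5·9.2759 = 197.7585; MC(Q_m) = 105 + 5.5·9.2759 = 156.0175.
Competitive Q* = 13.45, so ΔQ = 4.1741; wedge = 197.7585 − 156.0175 = 41.741.
DWL = ½ × 4.1741 × 41.741 = $87.12 thousand.

$87.12 thousand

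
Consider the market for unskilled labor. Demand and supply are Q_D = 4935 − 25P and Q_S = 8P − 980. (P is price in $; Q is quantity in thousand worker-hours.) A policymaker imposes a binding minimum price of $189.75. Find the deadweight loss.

$5692.97 thousand

In inverse form: demand P = 197.4 − 0.04Q, supply P = 122.5 + 0.125Q.
Competitive equilibrium: 197.4 − 0.04Q = 122.5 + 0.125Q → Q* = 453.9394, P* = 179.2424.
At the floor P = 189.75, quantity demanded = (197.4 − 189.75)/0.04 = 191.25.
Sellers' marginal cost at Q' = 191.25: 122.5 + 0.125·191.25 = 146.4063.
ΔQ = 453.9394 − 191.25 = 262.6894; wedge = 189.75 − 146.4063 = 43.3437.
DWL = ½ × 262.6894 × 43.3437 = $5692.97 thousand.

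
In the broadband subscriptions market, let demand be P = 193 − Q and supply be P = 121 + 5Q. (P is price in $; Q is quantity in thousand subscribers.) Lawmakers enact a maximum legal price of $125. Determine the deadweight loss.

Competitive equilibrium: 193 − Q = 121 + 5Q → Q* = 12, P* = 181.
At the ceiling P = 125, quantity supplied = (125 − 121)/5 = 0.8.
Willingness to pay at Q' = 0.8: 193 − 1·0.8 = 192.2.
ΔQ = 12 − 0.8 = 11.2; wedge = 192.2 − 125 = 67.2.
Deadweight loss = ½ × 11.2 × 67.2 = $376.32 thousand.

$376.32 thousand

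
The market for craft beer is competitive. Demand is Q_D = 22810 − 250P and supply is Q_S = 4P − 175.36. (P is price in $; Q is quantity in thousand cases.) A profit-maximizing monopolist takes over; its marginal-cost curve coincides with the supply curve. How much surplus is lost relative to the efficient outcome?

$1.06 thousand

In inverse form: demand P = 91.24 − 0.004Q, supply P = 43.84 + 0.25Q.
Competitive equilibrium: 91.24 − 0.004Q = 43.84 + 0.25Q → Q* = 186.6142, P* = 90.4935.
Marginal revenue: MR = 91.24 − 0.008Q. Set MR = MC: 91.24 − 0.008Q = 43.84 + 0.25Q → Q_m = 183.7209.
Price P_m = 91.24 − 0.004·183.7209 = 90.5051; MC(Q_m) = 43.84 + 0.25·183.7209 = 89.7702.
Competitive Q* = 186.6142, so ΔQ = 2.8933; wedge = 90.5051 − 89.7702 = 0.7349.
DWL = ½ × 2.8933 × 0.7349 = $1.06 thousand.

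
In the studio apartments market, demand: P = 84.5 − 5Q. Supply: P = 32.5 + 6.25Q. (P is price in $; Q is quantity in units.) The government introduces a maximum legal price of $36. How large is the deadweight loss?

$92.82

Competitive equilibrium: 84.5 − 5Q = 32.5 + 6.25Q → Q* = 4.6222, P* = 61.3889.
At the ceiling P = 36, quantity supplied = (36 − 32.5)/6.25 = 0.56.
Willingness to pay at Q' = 0.56: 84.5 − 5·0.56 = 81.7.
ΔQ = 4.6222 − 0.56 = 4.0622; wedge = 81.7 − 36 = 45.7.
Welfare loss = ½ × 4.0622 × 45.7 = $92.82.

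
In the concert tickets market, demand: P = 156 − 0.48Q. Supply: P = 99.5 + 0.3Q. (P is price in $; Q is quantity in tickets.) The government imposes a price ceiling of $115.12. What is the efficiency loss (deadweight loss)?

Competitive equilibrium: 156 − 0.48Q = 99.5 + 0.3Q → Q* = 72.4359, P* = 121.2308.
At the ceiling P = 115.12, quantity supplied = (115.12 − 99.5)/0.3 = 52.0667.
Willingness to pay at Q' = 52.0667: 156 − 0.48·52.0667 = 131.008.
ΔQ = 72.4359 − 52.0667 = 20.3692; wedge = 131.008 − 115.12 = 15.888.
DWL = ½ × 20.3692 × 15.888 = $161.81.

$161.81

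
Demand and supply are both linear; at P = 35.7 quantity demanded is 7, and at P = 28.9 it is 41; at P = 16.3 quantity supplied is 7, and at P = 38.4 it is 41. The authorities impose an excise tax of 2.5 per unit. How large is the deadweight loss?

3.68

Demand slope = (28.9 − 35.7)/(41 − 7) = −0.2, so P = 37.1 − 0.2Q.
Supply slope = (38.4 − 16.3)/(41 − 7) = 0.65, so P = 11.75 + 0.65Q.
Competitive equilibrium: 37.1 − 0.2Q = 11.75 + 0.65Q → Q* = 29.8235, P* = 31.1353.
With the tax, the buyer price exceeds the seller price by 2.5: (37.1 − 0.2Q) − (11.75 + 0.65Q) = 2.5 → Q' = 26.8824.
ΔQ = 29.8235 − 26.8824 = 2.9411; the wedge equals the tax, 2.5.
Deadweight loss = ½ × 2.9411 × 2.5 = 3.68.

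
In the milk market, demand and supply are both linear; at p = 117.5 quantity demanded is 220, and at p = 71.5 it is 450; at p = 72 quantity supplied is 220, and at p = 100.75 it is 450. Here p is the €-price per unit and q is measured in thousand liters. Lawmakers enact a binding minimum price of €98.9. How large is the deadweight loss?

Demand slope = (71.5 − 117.5)/(450 − 220) = −0.2, so p = 161.5 − 0.2q.
Supply slope = (100.75 − 72)/(450 − 220) = 0.125, so p = 44.5 + 0.125q.
Competitive equilibrium: 161.5 − 0.2q = 44.5 + 0.125q → q* = 360, p* = 89.5.
At the floor p = 98.9, quantity demanded = (161.5 − 98.9)/0.2 = 313.
Sellers' marginal cost at q' = 313: 44.5 + 0.125·313 = 83.625.
Δq = 360 − 313 = 47; wedge = 98.9 − 83.625 = 15.275.
Welfare loss = ½ × 47 × 15.275 = €358.96 thousand.

€358.96 thousand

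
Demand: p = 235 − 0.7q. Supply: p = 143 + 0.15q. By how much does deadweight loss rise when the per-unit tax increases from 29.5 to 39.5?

405.88

Competitive equilibrium: 235 − 0.7q = 143 + 0.15q → q* = 108.2353, p* = 159.2353.
For a per-unit tax t: Δq = t/0.85, so DWL = ½·t·(t/0.85) = t²/1.7.
At t = 29.5: DWL = 511.912. At t = 39.5: DWL = 917.794.
Increase = 917.794 − 511.912 = 405.88.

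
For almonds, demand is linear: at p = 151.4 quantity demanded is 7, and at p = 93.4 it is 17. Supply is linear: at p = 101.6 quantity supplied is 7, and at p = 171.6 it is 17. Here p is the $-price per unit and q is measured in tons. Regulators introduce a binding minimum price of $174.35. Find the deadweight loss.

$394.14

Demand slope = (93.4 − 151.4)/(17 − 7) = −5.8, so p = 192 − 5.8q.
Supply slope = (171.6 − 101.6)/(17 − 7) = 7, so p = 52.6 + 7q.
Competitive equilibrium: 192 − 5.8q = 52.6 + 7q → q* = 10.89063, p* = 128.83438.
At the floor p = 174.35, quantity demanded = (192 − 174.35)/5.8 = 3.0431.
Sellers' marginal cost at q' = 3.0431: 52.6 + 7·3.0431 = 73.9017.
Δq = 10.89063 − 3.0431 = 7.84753; wedge = 174.35 − 73.9017 = 100.4483.
The triangle = ½ × 7.84753 × 100.4483 = $394.14.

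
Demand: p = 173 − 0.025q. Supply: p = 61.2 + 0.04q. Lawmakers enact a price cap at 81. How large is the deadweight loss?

Competitive equilibrium: 173 − 0.025q = 61.2 + 0.04q → q* = 1720, p* = 130.
At the ceiling p = 81, quantity supplied = (81 − 61.2)/0.04 = 495.
Willingness to pay at q' = 495: 173 − 0.025·495 = 160.625.
Δq = 1720 − 495 = 1225; wedge = 160.625 − 81 = 79.625.
DWL = ½ × 1225 × 79.625 = 48770.31.

48770.31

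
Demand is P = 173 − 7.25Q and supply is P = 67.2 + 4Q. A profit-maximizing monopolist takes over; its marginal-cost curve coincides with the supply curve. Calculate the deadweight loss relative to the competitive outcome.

76.40

Competitive equilibrium: 173 − 7.25Q = 67.2 + 4Q → Q* = 9.4044, P* = 104.8178.
Marginal revenue: MR = 173 − 14.5Q. Set MR = MC: 173 − 14.5Q = 67.2 + 4Q → Q_m = 5.7189.
Price P_m = 173 − 7.25·5.7189 = 131.538; MC(Q_m) = 67.2 + 4·5.7189 = 90.0756.
Competitive Q* = 9.4044, so ΔQ = 3.6855; wedge = 131.538 − 90.0756 = 41.4624.
The triangle = ½ × 3.6855 × 41.4624 = 76.40.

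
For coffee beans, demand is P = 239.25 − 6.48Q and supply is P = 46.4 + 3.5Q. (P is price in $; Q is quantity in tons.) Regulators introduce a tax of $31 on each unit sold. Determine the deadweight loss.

$48.15

Competitive equilibrium: 239.25 − 6.48Q = 46.4 + 3.5Q → Q* = 19.3236, P* = 114.0328.
With the tax, the buyer price exceeds the seller price by 31: (239.25 − 6.48Q) − (46.4 + 3.5Q) = 31 → Q' = 16.2174.
ΔQ = 19.3236 − 16.2174 = 3.1062; the wedge equals the tax, 31.
The triangle = ½ × 3.1062 × 31 = $48.15.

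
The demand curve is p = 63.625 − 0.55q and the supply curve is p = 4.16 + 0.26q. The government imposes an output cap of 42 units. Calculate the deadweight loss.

Competitive equilibrium: 63.625 − 0.55q = 4.16 + 0.26q → q* = 73.4136, p* = 23.2475.
At q = 42: demand price = 63.625 − 0.55·42 = 40.525; supply price = 4.16 + 0.26·42 = 15.08.
Δq = 73.4136 − 42 = 31.4136; wedge = 40.525 − 15.08 = 25.445.
DWL = ½ × 31.4136 × 25.445 = 399.66.

399.66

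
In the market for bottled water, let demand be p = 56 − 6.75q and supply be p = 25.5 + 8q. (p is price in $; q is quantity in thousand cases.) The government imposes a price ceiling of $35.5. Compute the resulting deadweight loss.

$4.93 thousand

Competitive equilibrium: 56 − 6.75q = 25.5 + 8q → q* = 2.0678, p* = 42.0424.
At the ceiling p = 35.5, quantity supplied = (35.5 − 25.5)/8 = 1.25.
Willingness to pay at q' = 1.25: 56 − 6.75·1.25 = 47.5625.
Δq = 2.0678 − 1.25 = 0.8178; wedge = 47.5625 − 35.5 = 12.0625.
Welfare loss = ½ × 0.8178 × 12.0625 = $4.93 thousand.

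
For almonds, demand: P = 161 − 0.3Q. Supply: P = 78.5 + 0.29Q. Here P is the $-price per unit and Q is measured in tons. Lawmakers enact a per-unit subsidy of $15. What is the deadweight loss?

Competitive equilibrium: 161 − 0.3Q = 78.5 + 0.29Q → Q* = 139.8305, P* = 119.0508.
The subsidy lowers effective supply by 15: P = 63.5 + 0.29Q.
New quantity: 161 − 0.3Q = 63.5 + 0.29Q → Q' = 165.2542.
Overproduction ΔQ = 165.2542 − 139.8305 = 25.4237; wedge = subsidy = 15.
Welfare loss = ½ × 25.4237 × 15 = $190.68.

$190.68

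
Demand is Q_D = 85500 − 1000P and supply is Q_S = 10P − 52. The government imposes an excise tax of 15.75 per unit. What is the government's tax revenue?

In inverse form: demand P = 85.5 − 0.001Q, supply P = 5.2 + 0.1Q.
Competitive equilibrium: 85.5 − 0.001Q = 5.2 + 0.1Q → Q* = 795.0495, P* = 84.705.
With the tax, the buyer price exceeds the seller price by 15.75: (85.5 − 0.001Q) − (5.2 + 0.1Q) = 15.75 → Q' = 639.1089.
Tax revenue = 15.75 × 639.1089 = 10065.97.

10065.97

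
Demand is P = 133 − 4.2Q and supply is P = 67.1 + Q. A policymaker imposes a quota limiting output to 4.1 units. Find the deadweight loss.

191.09

Competitive equilibrium: 133 − 4.2Q = 67.1 + Q → Q* = 12.6731, P* = 79.7731.
At Q = 4.1: demand price = 133 − 4.2·4.1 = 115.78; supply price = 67.1 + 1·4.1 = 71.2.
ΔQ = 12.6731 − 4.1 = 8.5731; wedge = 115.78 − 71.2 = 44.58.
Welfare loss = ½ × 8.5731 × 44.58 = 191.09.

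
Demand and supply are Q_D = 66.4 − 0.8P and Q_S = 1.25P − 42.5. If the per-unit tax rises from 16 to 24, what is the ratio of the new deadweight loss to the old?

In inverse form: demand P = 83 − 1.25Q, supply P = 34 + 0.8Q.
Competitive equilibrium: 83 − 1.25Q = 34 + 0.8Q → Q* = 23.9024, P* = 53.122.
For a per-unit tax t: ΔQ = t/2.05, so DWL = ½·t·(t/2.05) = t²/4.1.
At t = 16: DWL = 62.439. At t = 24: DWL = 140.488.
Ratio = (24/16)² = 2.25.

2.25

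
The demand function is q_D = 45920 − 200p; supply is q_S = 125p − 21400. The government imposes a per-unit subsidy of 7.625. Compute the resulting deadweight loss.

In inverse form: demand p = 229.6 − 0.005q, supply p = 171.2 + 0.008q.
Competitive equilibrium: 229.6 − 0.005q = 171.2 + 0.008q → q* = 4492.3077, p* = 207.1385.
The subsidy lowers effective supply by 7.625: p = 163.575 + 0.008q.
New quantity: 229.6 − 0.005q = 163.575 + 0.008q → q' = 5078.8462.
Overproduction Δq = 5078.8462 − 4492.3077 = 586.5385; wedge = subsidy = 7.625.
Welfare loss = ½ × 586.5385 × 7.625 = 2236.18.

2236.18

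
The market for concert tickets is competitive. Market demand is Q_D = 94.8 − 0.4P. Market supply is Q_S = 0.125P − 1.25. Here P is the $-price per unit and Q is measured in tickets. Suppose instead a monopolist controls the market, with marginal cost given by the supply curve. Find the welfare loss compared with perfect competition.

$90.75

In inverse form: demand P = 237 − 2.5Q, supply P = 10 + 8Q.
Competitive equilibrium: 237 − 2.5Q = 10 + 8Q → Q* = 21.619, P* = 182.9524.
Marginal revenue: MR = 237 − 5Q. Set MR = MC: 237 − 5Q = 10 + 8Q → Q_m = 17.4615.
Price P_m = 237 − 2.5·17.4615 = 193.3463; MC(Q_m) = 10 + 8·17.4615 = 149.692.
Competitive Q* = 21.619, so ΔQ = 4.1575; wedge = 193.3463 − 149.692 = 43.6543.
Welfare loss = ½ × 4.1575 × 43.6543 = $90.75.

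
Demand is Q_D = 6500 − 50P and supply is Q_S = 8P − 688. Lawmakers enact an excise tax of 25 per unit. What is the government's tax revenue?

3275.86

In inverse form: demand P = 130 − 0.02Q, supply P = 86 + 0.125Q.
Competitive equilibrium: 130 − 0.02Q = 86 + 0.125Q → Q* = 303.4483, P* = 123.931.
With the tax, the buyer price exceeds the seller price by 25: (130 − 0.02Q) − (86 + 0.125Q) = 25 → Q' = 131.0345.
Tax revenue = 25 × 131.0345 = 3275.86.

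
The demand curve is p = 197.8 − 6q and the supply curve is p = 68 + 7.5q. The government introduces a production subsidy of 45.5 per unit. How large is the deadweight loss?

Competitive equilibrium: 197.8 − 6q = 68 + 7.5q → q* = 9.6148, p* = 140.1111.
The subsidy lowers effective supply by 45.5: p = 22.5 + 7.5q.
New quantity: 197.8 − 6q = 22.5 + 7.5q → q' = 12.9852.
Overproduction Δq = 12.9852 − 9.6148 = 3.3704; wedge = subsidy = 45.5.
The triangle = ½ × 3.3704 × 45.5 = 76.68.

76.68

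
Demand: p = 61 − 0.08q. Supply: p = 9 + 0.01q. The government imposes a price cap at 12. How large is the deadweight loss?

3472.22

Competitive equilibrium: 61 − 0.08q = 9 + 0.01q → q* = 577.7778, p* = 14.7778.
At the ceiling p = 12, quantity supplied = (12 − 9)/0.01 = 300.
Willingness to pay at q' = 300: 61 − 0.08·300 = 37.
Δq = 577.7778 − 300 = 277.7778; wedge = 37 − 12 = 25.
Welfare loss = ½ × 277.7778 × 25 = 3472.22.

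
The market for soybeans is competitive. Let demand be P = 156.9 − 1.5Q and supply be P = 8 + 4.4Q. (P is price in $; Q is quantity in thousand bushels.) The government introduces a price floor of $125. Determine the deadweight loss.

$46.51 thousand

Competitive equilibrium: 156.9 − 1.5Q = 8 + 4.4Q → Q* = 25.2373, P* = 119.0441.
At the floor P = 125, quantity demanded = (156.9 − 125)/1.5 = 21.2667.
Sellers' marginal cost at Q' = 21.2667: 8 + 4.4·21.2667 = 101.5735.
ΔQ = 25.2373 − 21.2667 = 3.9706; wedge = 125 − 101.5735 = 23.4265.
DWL = ½ × 3.9706 × 23.4265 = $46.51 thousand.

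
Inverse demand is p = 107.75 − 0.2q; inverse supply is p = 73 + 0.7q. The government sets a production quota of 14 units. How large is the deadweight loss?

Competitive equilibrium: 107.75 − 0.2q = 73 + 0.7q → q* = 38.6111, p* = 100.0278.
At q = 14: demand price = 107.75 − 0.2·14 = 104.95; supply price = 73 + 0.7·14 = 82.8.
Δq = 38.6111 − 14 = 24.6111; wedge = 104.95 − 82.8 = 22.15.
Welfare loss = ½ × 24.6111 × 22.15 = 272.57.

272.57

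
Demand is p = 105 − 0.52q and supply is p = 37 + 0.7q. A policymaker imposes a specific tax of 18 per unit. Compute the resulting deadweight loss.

132.79

Competitive equilibrium: 105 − 0.52q = 37 + 0.7q → q* = 55.7377, p* = 76.0164.
With the tax, the buyer price exceeds the seller price by 18: (105 − 0.52q) − (37 + 0.7q) = 18 → q' = 40.9836.
Δq = 55.7377 − 40.9836 = 14.7541; the wedge equals the tax, 18.
Deadweight loss = ½ × 14.7541 × 18 = 132.79.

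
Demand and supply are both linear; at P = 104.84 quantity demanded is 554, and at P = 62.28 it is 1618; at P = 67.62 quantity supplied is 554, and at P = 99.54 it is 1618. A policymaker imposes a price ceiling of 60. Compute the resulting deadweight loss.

21607.14

Demand slope = (62.28 − 104.84)/(1618 − 554) = −0.04, so P = 127 − 0.04Q.
Supply slope = (99.54 − 67.62)/(1618 − 554) = 0.03, so P = 51 + 0.03Q.
Competitive equilibrium: 127 − 0.04Q = 51 + 0.03Q → Q* = 1085.7143, P* = 83.5714.
At the ceiling P = 60, quantity supplied = (60 − 51)/0.03 = 300.
Willingness to pay at Q' = 300: 127 − 0.04·300 = 115.
ΔQ = 1085.7143 − 300 = 785.7143; wedge = 115 − 60 = 55.
The triangle = ½ × 785.7143 × 55 = 21607.14.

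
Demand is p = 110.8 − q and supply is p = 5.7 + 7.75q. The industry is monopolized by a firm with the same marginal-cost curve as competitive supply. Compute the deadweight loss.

6.64

Competitive equilibrium: 110.8 − q = 5.7 + 7.75q → q* = 12.0114, p* = 98.7886.
Marginal revenue: MR = 110.8 − 2q. Set MR = MC: 110.8 − 2q = 5.7 + 7.75q → q_m = 10.7795.
Price p_m = 110.8 − 1·10.7795 = 100.0205; MC(q_m) = 5.7 + 7.75·10.7795 = 89.2411.
Competitive q* = 12.0114, so Δq = 1.2319; wedge = 100.0205 − 89.2411 = 10.7794.
The triangle = ½ × 1.2319 × 10.7794 = 6.64.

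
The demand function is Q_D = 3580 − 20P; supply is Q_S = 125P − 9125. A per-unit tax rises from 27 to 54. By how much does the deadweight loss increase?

18853.45

In inverse form: demand P = 179 − 0.05Q, supply P = 73 + 0.008Q.
Competitive equilibrium: 179 − 0.05Q = 73 + 0.008Q → Q* = 1827.5862, P* = 87.6207.
For a per-unit tax t: ΔQ = t/0.058, so DWL = ½·t·(t/0.058) = t²/0.116.
At t = 27: DWL = 6284.483. At t = 54: DWL = 25137.931.
Increase = 25137.931 − 6284.483 = 18853.45.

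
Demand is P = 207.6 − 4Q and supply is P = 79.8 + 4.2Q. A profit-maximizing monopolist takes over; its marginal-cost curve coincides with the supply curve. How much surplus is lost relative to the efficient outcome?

107.06

Competitive equilibrium: 207.6 − 4Q = 79.8 + 4.2Q → Q* = 15.5854, P* = 145.2585.
Marginal revenue: MR = 207.6 − 8Q. Set MR = MC: 207.6 − 8Q = 79.8 + 4.2Q → Q_m = 10.4754.
Price P_m = 207.6 − 4·10.4754 = 165.6984; MC(Q_m) = 79.8 + 4.2·10.4754 = 123.7967.
Competitive Q* = 15.5854, so ΔQ = 5.11; wedge = 165.6984 − 123.7967 = 41.9017.
Deadweight loss = ½ × 5.11 × 41.9017 = 107.06.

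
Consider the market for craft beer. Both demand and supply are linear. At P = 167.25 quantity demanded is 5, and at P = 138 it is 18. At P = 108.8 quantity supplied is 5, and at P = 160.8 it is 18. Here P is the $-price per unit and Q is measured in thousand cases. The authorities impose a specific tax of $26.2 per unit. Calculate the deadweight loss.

Demand slope = (138 − 167.25)/(18 − 5) = −2.25, so P = 178.5 − 2.25Q.
Supply slope = (160.8 − 108.8)/(18 − 5) = 4, so P = 88.8 + 4Q.
Competitive equilibrium: 178.5 − 2.25Q = 88.8 + 4Q → Q* = 14.352, P* = 146.208.
With the tax, the buyer price exceeds the seller price by 26.2: (178.5 − 2.25Q) − (88.8 + 4Q) = 26.2 → Q' = 10.16.
ΔQ = 14.352 − 10.16 = 4.192; the wedge equals the tax, 26.2.
Deadweight loss = ½ × 4.192 × 26.2 = $54.92 thousand.

$54.92 thousand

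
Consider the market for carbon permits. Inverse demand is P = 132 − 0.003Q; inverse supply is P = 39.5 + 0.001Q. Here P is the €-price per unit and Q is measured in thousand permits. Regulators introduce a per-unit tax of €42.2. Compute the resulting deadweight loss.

Competitive equilibrium: 132 − 0.003Q = 39.5 + 0.001Q → Q* = 23125, P* = 62.625.
With the tax, the buyer price exceeds the seller price by 42.2: (132 − 0.003Q) − (39.5 + 0.001Q) = 42.2 → Q' = 12575.
ΔQ = 23125 − 12575 = 10550; the wedge equals the tax, 42.2.
The triangle = ½ × 10550 × 42.2 = €222605 thousand.

€222605 thousand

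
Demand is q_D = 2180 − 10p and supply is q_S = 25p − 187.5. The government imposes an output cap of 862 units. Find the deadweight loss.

In inverse form: demand p = 218 − 0.1q, supply p = 7.5 + 0.04q.
Competitive equilibrium: 218 − 0.1q = 7.5 + 0.04q → q* = 1503.5714, p* = 67.6429.
At q = 862: demand price = 218 − 0.1·862 = 131.8; supply price = 7.5 + 0.04·862 = 41.98.
Δq = 1503.5714 − 862 = 641.5714; wedge = 131.8 − 41.98 = 89.82.
Deadweight loss = ½ × 641.5714 × 89.82 = 28812.97.

28812.97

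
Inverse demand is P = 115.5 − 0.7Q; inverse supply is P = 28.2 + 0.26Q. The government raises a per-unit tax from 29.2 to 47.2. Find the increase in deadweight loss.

Competitive equilibrium: 115.5 − 0.7Q = 28.2 + 0.26Q → Q* = 90.9375, P* = 51.8438.
For a per-unit tax t: ΔQ = t/0.96, so DWL = ½·t·(t/0.96) = t²/1.92.
At t = 29.2: DWL = 444.083. At t = 47.2: DWL = 1160.333.
Increase = 1160.333 − 444.083 = 716.25.

716.25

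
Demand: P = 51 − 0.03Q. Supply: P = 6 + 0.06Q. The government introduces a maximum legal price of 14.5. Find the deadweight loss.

5778.125

Competitive equilibrium: 51 − 0.03Q = 6 + 0.06Q → Q* = 500, P* = 36.
At the ceiling P = 14.5, quantity supplied = (14.5 − 6)/0.06 = 141.66667.
Willingness to pay at Q' = 141.66667: 51 − 0.03·141.66667 = 46.75.
ΔQ = 500 − 141.66667 = 358.33333; wedge = 46.75 − 14.5 = 32.25.
The triangle = ½ × 358.33333 × 32.25 = 5778.125.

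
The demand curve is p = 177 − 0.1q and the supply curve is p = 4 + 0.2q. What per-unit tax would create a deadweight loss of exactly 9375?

Competitive equilibrium: 177 − 0.1q = 4 + 0.2q → q* = 576.6667, p* = 119.3333.
A tax t gives Δq = t/0.3 and wedge t, so DWL = t²/0.6.
t²/0.6 = 9375 → t² = 5625 → t = 75.

75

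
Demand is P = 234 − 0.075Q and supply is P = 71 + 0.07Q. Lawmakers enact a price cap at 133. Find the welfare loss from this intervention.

4121.32

Competitive equilibrium: 234 − 0.075Q = 71 + 0.07Q → Q* = 1124.1379, P* = 149.6897.
At the ceiling P = 133, quantity supplied = (133 − 71)/0.07 = 885.7143.
Willingness to pay at Q' = 885.7143: 234 − 0.075·885.7143 = 167.5714.
ΔQ = 1124.1379 − 885.7143 = 238.4236; wedge = 167.5714 − 133 = 34.5714.
Deadweight loss = ½ × 238.4236 × 34.5714 = 4121.32.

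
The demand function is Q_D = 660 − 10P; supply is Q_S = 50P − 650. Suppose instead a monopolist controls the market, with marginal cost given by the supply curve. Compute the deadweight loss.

2418.22

In inverse form: demand P = 66 − 0.1Q, supply P = 13 + 0.02Q.
Competitive equilibrium: 66 − 0.1Q = 13 + 0.02Q → Q* = 441.6667, P* = 21.8333.
Marginal revenue: MR = 66 − 0.2Q. Set MR = MC: 66 − 0.2Q = 13 + 0.02Q → Q_m = 240.9091.
Price P_m = 66 − 0.1·240.9091 = 41.9091; MC(Q_m) = 13 + 0.02·240.9091 = 17.8182.
Competitive Q* = 441.6667, so ΔQ = 200.7576; wedge = 41.9091 − 17.8182 = 24.0909.
Welfare loss = ½ × 200.7576 × 24.0909 = 2418.22.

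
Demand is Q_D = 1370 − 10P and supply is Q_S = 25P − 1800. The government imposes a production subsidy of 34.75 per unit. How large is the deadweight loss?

In inverse form: demand P = 137 − 0.1Q, supply P = 72 + 0.04Q.
Competitive equilibrium: 137 − 0.1Q = 72 + 0.04Q → Q* = 464.2857, P* = 90.5714.
The subsidy lowers effective supply by 34.75: P = 37.25 + 0.04Q.
New quantity: 137 − 0.1Q = 37.25 + 0.04Q → Q' = 712.5.
Overproduction ΔQ = 712.5 − 464.2857 = 248.2143; wedge = subsidy = 34.75.
Deadweight loss = ½ × 248.2143 × 34.75 = 4312.72.

4312.72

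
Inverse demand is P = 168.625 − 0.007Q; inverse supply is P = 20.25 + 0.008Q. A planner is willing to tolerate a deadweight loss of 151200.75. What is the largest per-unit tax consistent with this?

67.35

Competitive equilibrium: 168.625 − 0.007Q = 20.25 + 0.008Q → Q* = 9891.6667, P* = 99.3833.
A tax t gives ΔQ = t/0.015 and wedge t, so DWL = t²/0.03.
t²/0.03 = 151200.75 → t² = 4536.0225 → t = 67.35.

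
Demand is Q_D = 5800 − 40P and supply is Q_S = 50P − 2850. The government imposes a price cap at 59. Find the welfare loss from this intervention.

77469.44

In inverse form: demand P = 145 − 0.025Q, supply P = 57 + 0.02Q.
Competitive equilibrium: 145 − 0.025Q = 57 + 0.02Q → Q* = 1955.55556, P* = 96.11111.
At the ceiling P = 59, quantity supplied = (59 − 57)/0.02 = 100.
Willingness to pay at Q' = 100: 145 − 0.025·100 = 142.5.
ΔQ = 1955.55556 − 100 = 1855.55556; wedge = 142.5 − 59 = 83.5.
Welfare loss = ½ × 1855.55556 × 83.5 = 77469.44.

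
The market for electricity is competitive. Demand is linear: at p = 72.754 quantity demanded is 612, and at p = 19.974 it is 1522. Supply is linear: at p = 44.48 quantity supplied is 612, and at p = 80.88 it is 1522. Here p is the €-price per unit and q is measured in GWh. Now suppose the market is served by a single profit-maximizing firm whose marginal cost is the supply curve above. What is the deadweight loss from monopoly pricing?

€5492.63

Demand slope = (19.974 − 72.754)/(1522 − 612) = −0.058, so p = 108.25 − 0.058q.
Supply slope = (80.88 − 44.48)/(1522 − 612) = 0.04, so p = 20 + 0.04q.
Competitive equilibrium: 108.25 − 0.058q = 20 + 0.04q → q* = 900.5102, p* = 56.0204.
Marginal revenue: MR = 108.25 − 0.116q. Set MR = MC: 108.25 − 0.116q = 20 + 0.04q → q_m = 565.7051.
Price p_m = 108.25 − 0.058·565.7051 = 75.4391; MC(q_m) = 20 + 0.04·565.7051 = 42.6282.
Competitive q* = 900.5102, so Δq = 334.8051; wedge = 75.4391 − 42.6282 = 32.8109.
The triangle = ½ × 334.8051 × 32.8109 = €5492.63.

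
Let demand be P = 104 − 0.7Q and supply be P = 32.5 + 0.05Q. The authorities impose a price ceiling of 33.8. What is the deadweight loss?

Competitive equilibrium: 104 − 0.7Q = 32.5 + 0.05Q → Q* = 95.3333, P* = 37.2667.
At the ceiling P = 33.8, quantity supplied = (33.8 − 32.5)/0.05 = 26.
Willingness to pay at Q' = 26: 104 − 0.7·26 = 85.8.
ΔQ = 95.3333 − 26 = 69.3333; wedge = 85.8 − 33.8 = 52.
Deadweight loss = ½ × 69.3333 × 52 = 1802.67.

1802.67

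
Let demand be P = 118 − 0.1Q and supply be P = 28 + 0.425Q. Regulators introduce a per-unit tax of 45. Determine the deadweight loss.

1928.57

Competitive equilibrium: 118 − 0.1Q = 28 + 0.425Q → Q* = 171.4286, P* = 100.8571.
With the tax, the buyer price exceeds the seller price by 45: (118 − 0.1Q) − (28 + 0.425Q) = 45 → Q' = 85.7143.
ΔQ = 171.4286 − 85.7143 = 85.7143; the wedge equals the tax, 45.
Deadweight loss = ½ × 85.7143 × 45 = 1928.57.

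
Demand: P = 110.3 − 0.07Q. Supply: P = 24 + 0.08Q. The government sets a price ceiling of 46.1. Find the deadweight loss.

6708.81

Competitive equilibrium: 110.3 − 0.07Q = 24 + 0.08Q → Q* = 575.3333, P* = 70.0267.
At the ceiling P = 46.1, quantity supplied = (46.1 − 24)/0.08 = 276.25.
Willingness to pay at Q' = 276.25: 110.3 − 0.07·276.25 = 90.9625.
ΔQ = 575.3333 − 276.25 = 299.0833; wedge = 90.9625 − 46.1 = 44.8625.
DWL = ½ × 299.0833 × 44.8625 = 6708.81.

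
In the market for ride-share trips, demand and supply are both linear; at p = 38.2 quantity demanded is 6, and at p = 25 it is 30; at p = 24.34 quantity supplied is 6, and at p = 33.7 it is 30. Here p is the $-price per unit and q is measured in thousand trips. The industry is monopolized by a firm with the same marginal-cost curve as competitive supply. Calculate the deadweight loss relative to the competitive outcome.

$27.56 thousand

Demand slope = (25 − 38.2)/(30 − 6) = −0.55, so p = 41.5 − 0.55q.
Supply slope = (33.7 − 24.34)/(30 − 6) = 0.39, so p = 22 + 0.39q.
Competitive equilibrium: 41.5 − 0.55q = 22 + 0.39q → q* = 20.7447, p* = 30.0904.
Marginal revenue: MR = 41.5 − 1.1q. Set MR = MC: 41.5 − 1.1q = 22 + 0.39q → q_m = 13.0872.
Price p_m = 41.5 − 0.55·13.0872 = 34.302; MC(q_m) = 22 + 0.39·13.0872 = 27.104.
Competitive q* = 20.7447, so Δq = 7.6575; wedge = 34.302 − 27.104 = 7.198.
The triangle = ½ × 7.6575 × 7.198 = $27.56 thousand.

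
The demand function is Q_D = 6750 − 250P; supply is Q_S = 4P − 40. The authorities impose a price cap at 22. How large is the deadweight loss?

In inverse form: demand P = 27 − 0.004Q, supply P = 10 + 0.25Q.
Competitive equilibrium: 27 − 0.004Q = 10 + 0.25Q → Q* = 66.9291, P* = 26.7323.
At the ceiling P = 22, quantity supplied = (22 − 10)/0.25 = 48.
Willingness to pay at Q' = 48: 27 − 0.004·48 = 26.808.
ΔQ = 66.9291 − 48 = 18.9291; wedge = 26.808 − 22 = 4.808.
DWL = ½ × 18.9291 × 4.808 = 45.51.

45.51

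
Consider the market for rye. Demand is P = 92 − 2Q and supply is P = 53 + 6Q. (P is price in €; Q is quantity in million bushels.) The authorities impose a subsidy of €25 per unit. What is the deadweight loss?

€39.06 million

Competitive equilibrium: 92 − 2Q = 53 + 6Q → Q* = 4.875, P* = 82.25.
The subsidy lowers effective supply by 25: P = 28 + 6Q.
New quantity: 92 − 2Q = 28 + 6Q → Q' = 8.
Overproduction ΔQ = 8 − 4.875 = 3.125; wedge = subsidy = 25.
Deadweight loss = ½ × 3.125 × 25 = €39.06 million.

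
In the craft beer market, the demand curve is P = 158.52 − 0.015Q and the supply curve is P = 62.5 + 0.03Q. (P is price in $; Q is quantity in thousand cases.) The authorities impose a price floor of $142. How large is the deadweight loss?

Competitive equilibrium: 158.52 − 0.015Q = 62.5 + 0.03Q → Q* = 2133.77778, P* = 126.51333.
At the floor P = 142, quantity demanded = (158.52 − 142)/0.015 = 1101.33333.
Sellers' marginal cost at Q' = 1101.33333: 62.5 + 0.03·1101.33333 = 95.54.
ΔQ = 2133.77778 − 1101.33333 = 1032.44445; wedge = 142 − 95.54 = 46.46.
Welfare loss = ½ × 1032.44445 × 46.46 = $23983.68 thousand.

$23983.68 thousand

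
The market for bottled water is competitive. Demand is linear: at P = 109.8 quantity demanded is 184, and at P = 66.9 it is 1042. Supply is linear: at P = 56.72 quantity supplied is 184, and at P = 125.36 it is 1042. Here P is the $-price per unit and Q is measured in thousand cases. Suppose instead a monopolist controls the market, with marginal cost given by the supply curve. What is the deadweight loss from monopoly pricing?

$1759.56 thousand

Demand slope = (66.9 − 109.8)/(1042 − 184) = −0.05, so P = 119 − 0.05Q.
Supply slope = (125.36 − 56.72)/(1042 − 184) = 0.08, so P = 42 + 0.08Q.
Competitive equilibrium: 119 − 0.05Q = 42 + 0.08Q → Q* = 592.3077, P* = 89.3846.
Marginal revenue: MR = 119 − 0.1Q. Set MR = MC: 119 − 0.1Q = 42 + 0.08Q → Q_m = 427.7778.
Price P_m = 119 − 0.05·427.7778 = 97.6111; MC(Q_m) = 42 + 0.08·427.7778 = 76.2222.
Competitive Q* = 592.3077, so ΔQ = 164.5299; wedge = 97.6111 − 76.2222 = 21.3889.
The triangle = ½ × 164.5299 × 21.3889 = $1759.56 thousand.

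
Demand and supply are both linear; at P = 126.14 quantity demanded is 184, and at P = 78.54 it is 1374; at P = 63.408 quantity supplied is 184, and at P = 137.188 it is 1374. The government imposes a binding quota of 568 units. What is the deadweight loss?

Demand slope = (78.54 − 126.14)/(1374 − 184) = −0.04, so P = 133.5 − 0.04Q.
Supply slope = (137.188 − 63.408)/(1374 − 184) = 0.062, so P = 52 + 0.062Q.
Competitive equilibrium: 133.5 − 0.04Q = 52 + 0.062Q → Q* = 799.0196, P* = 101.5392.
At Q = 568: demand price = 133.5 − 0.04·568 = 110.78; supply price = 52 + 0.062·568 = 87.216.
ΔQ = 799.0196 − 568 = 231.0196; wedge = 110.78 − 87.216 = 23.564.
DWL = ½ × 231.0196 × 23.564 = 2721.87.

2721.87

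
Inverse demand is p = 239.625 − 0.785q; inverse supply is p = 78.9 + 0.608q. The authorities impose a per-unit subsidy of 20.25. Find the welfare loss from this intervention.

Competitive equilibrium: 239.625 − 0.785q = 78.9 + 0.608q → q* = 115.3805, p* = 149.0513.
The subsidy lowers effective supply by 20.25: p = 58.65 + 0.608q.
New quantity: 239.625 − 0.785q = 58.65 + 0.608q → q' = 129.9174.
Overproduction Δq = 129.9174 − 115.3805 = 14.5369; wedge = subsidy = 20.25.
DWL = ½ × 14.5369 × 20.25 = 147.19.

147.19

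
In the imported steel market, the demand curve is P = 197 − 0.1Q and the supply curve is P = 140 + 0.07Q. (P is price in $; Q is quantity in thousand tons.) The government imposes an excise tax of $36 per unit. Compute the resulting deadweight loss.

$3811.76 thousand

Competitive equilibrium: 197 − 0.1Q = 140 + 0.07Q → Q* = 335.2941, P* = 163.4706.
With the tax, the buyer price exceeds the seller price by 36: (197 − 0.1Q) − (140 + 0.07Q) = 36 → Q' = 123.5294.
ΔQ = 335.2941 − 123.5294 = 211.7647; the wedge equals the tax, 36.
Deadweight loss = ½ × 211.7647 × 36 = $3811.76 thousand.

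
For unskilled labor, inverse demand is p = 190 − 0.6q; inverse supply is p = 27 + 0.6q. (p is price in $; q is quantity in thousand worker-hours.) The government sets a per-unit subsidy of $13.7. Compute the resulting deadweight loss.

Competitive equilibrium: 190 − 0.6q = 27 + 0.6q → q* = 135.8333, p* = 108.5.
The subsidy lowers effective supply by 13.7: p = 13.3 + 0.6q.
New quantity: 190 − 0.6q = 13.3 + 0.6q → q' = 147.25.
Overproduction Δq = 147.25 − 135.8333 = 11.4167; wedge = subsidy = 13.7.
The triangle = ½ × 11.4167 × 13.7 = $78.20 thousand.

$78.20 thousand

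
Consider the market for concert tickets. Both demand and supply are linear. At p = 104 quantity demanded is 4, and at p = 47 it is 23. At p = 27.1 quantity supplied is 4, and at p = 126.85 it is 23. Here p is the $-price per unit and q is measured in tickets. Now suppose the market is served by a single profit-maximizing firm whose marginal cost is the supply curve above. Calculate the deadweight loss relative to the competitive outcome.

Demand slope = (47 − 104)/(23 − 4) = −3, so p = 116 − 3q.
Supply slope = (126.85 − 27.1)/(23 − 4) = 5.25, so p = 6.1 + 5.25q.
Competitive equilibrium: 116 − 3q = 6.1 + 5.25q → q* = 13.3212, p* = 76.0364.
Marginal revenue: MR = 116 − 6q. Set MR = MC: 116 − 6q = 6.1 + 5.25q → q_m = 9.7689.
Price p_m = 116 − 3·9.7689 = 86.6933; MC(q_m) = 6.1 + 5.25·9.7689 = 57.3867.
Competitive q* = 13.3212, so Δq = 3.5523; wedge = 86.6933 − 57.3867 = 29.3066.
The triangle = ½ × 3.5523 × 29.3066 = $52.05.

$52.05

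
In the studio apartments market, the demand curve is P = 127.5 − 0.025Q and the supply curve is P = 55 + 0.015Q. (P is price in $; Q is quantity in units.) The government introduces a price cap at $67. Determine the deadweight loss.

$20503.125

Competitive equilibrium: 127.5 − 0.025Q = 55 + 0.015Q → Q* = 1812.5, P* = 82.1875.
At the ceiling P = 67, quantity supplied = (67 − 55)/0.015 = 800.
Willingness to pay at Q' = 800: 127.5 − 0.025·800 = 107.5.
ΔQ = 1812.5 − 800 = 1012.5; wedge = 107.5 − 67 = 40.5.
The triangle = ½ × 1012.5 × 40.5 = $20503.125.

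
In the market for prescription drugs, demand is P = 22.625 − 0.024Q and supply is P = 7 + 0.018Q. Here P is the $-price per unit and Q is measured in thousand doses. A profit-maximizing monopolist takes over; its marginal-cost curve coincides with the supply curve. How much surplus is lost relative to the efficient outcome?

Competitive equilibrium: 22.625 − 0.024Q = 7 + 0.018Q → Q* = 372.0238, P* = 13.6964.
Marginal revenue: MR = 22.625 − 0.048Q. Set MR = MC: 22.625 − 0.048Q = 7 + 0.018Q → Q_m = 236.7424.
Price P_m = 22.625 − 0.024·236.7424 = 16.9432; MC(Q_m) = 7 + 0.018·236.7424 = 11.2614.
Competitive Q* = 372.0238, so ΔQ = 135.2814; wedge = 16.9432 − 11.2614 = 5.6818.
Welfare loss = ½ × 135.2814 × 5.6818 = $384.32 thousand.

$384.32 thousand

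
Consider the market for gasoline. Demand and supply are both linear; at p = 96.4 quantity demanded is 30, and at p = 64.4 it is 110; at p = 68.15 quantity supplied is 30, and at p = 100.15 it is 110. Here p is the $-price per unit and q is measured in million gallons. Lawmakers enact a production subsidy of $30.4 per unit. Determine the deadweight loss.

Demand slope = (64.4 − 96.4)/(110 − 30) = −0.4, so p = 108.4 − 0.4q.
Supply slope = (100.15 − 68.15)/(110 − 30) = 0.4, so p = 56.15 + 0.4q.
Competitive equilibrium: 108.4 − 0.4q = 56.15 + 0.4q → q* = 65.3125, p* = 82.275.
The subsidy lowers effective supply by 30.4: p = 25.75 + 0.4q.
New quantity: 108.4 − 0.4q = 25.75 + 0.4q → q' = 103.3125.
Overproduction Δq = 103.3125 − 65.3125 = 38; wedge = subsidy = 30.4.
Welfare loss = ½ × 38 × 30.4 = $577.60 million.

$577.60 million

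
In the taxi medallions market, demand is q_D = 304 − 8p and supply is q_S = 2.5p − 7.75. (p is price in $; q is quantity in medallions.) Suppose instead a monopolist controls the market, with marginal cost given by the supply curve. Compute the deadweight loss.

In inverse form: demand p = 38 − 0.125q, supply p = 3.1 + 0.4q.
Competitive equilibrium: 38 − 0.125q = 3.1 + 0.4q → q* = 66.4762, p* = 29.6905.
Marginal revenue: MR = 38 − 0.25q. Set MR = MC: 38 − 0.25q = 3.1 + 0.4q → q_m = 53.6923.
Price p_m = 38 − 0.125·53.6923 = 31.2885; MC(q_m) = 3.1 + 0.4·53.6923 = 24.5769.
Competitive q* = 66.4762, so Δq = 12.7839; wedge = 31.2885 − 24.5769 = 6.7116.
Deadweight loss = ½ × 12.7839 × 6.7116 = $42.90.

$42.90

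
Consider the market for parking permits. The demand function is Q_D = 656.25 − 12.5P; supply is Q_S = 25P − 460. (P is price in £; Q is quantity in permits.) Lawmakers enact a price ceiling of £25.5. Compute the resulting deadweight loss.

In inverse form: demand P = 52.5 − 0.08Q, supply P = 18.4 + 0.04Q.
Competitive equilibrium: 52.5 − 0.08Q = 18.4 + 0.04Q → Q* = 284.1667, P* = 29.7667.
At the ceiling P = 25.5, quantity supplied = (25.5 − 18.4)/0.04 = 177.5.
Willingness to pay at Q' = 177.5: 52.5 − 0.08·177.5 = 38.3.
ΔQ = 284.1667 − 177.5 = 106.6667; wedge = 38.3 − 25.5 = 12.8.
The triangle = ½ × 106.6667 × 12.8 = £682.67.

£682.67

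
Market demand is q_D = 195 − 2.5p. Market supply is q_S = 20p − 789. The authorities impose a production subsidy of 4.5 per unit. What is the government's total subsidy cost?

430.50

In inverse form: demand p = 78 − 0.4q, supply p = 39.45 + 0.05q.
Competitive equilibrium: 78 − 0.4q = 39.45 + 0.05q → q* = 85.6667, p* = 43.7333.
The subsidy lowers effective supply by 4.5: p = 34.95 + 0.05q.
New quantity: 78 − 0.4q = 34.95 + 0.05q → q' = 95.6667.
Total subsidy cost = 4.5 × 95.6667 = 430.50.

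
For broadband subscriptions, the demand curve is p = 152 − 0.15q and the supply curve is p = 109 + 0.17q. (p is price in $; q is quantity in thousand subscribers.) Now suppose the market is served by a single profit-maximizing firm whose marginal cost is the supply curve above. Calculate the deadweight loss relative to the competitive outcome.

$294.27 thousand

Competitive equilibrium: 152 − 0.15q = 109 + 0.17q → q* = 134.375, p* = 131.8438.
Marginal revenue: MR = 152 − 0.3q. Set MR = MC: 152 − 0.3q = 109 + 0.17q → q_m = 91.4894.
Price p_m = 152 − 0.15·91.4894 = 138.2766; MC(q_m) = 109 + 0.17·91.4894 = 124.5532.
Competitive q* = 134.375, so Δq = 42.8856; wedge = 138.2766 − 124.5532 = 13.7234.
The triangle = ½ × 42.8856 × 13.7234 = $294.27 thousand.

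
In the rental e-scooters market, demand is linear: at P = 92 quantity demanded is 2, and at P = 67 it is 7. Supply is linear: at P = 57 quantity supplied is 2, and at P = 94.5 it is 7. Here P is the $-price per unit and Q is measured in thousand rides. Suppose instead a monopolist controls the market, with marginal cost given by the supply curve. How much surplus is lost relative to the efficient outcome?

$11.76 thousand

Demand slope = (67 − 92)/(7 − 2) = −5, so P = 102 − 5Q.
Supply slope = (94.5 − 57)/(7 − 2) = 7.5, so P = 42 + 7.5Q.
Competitive equilibrium: 102 − 5Q = 42 + 7.5Q → Q* = 4.8, P* = 78.
Marginal revenue: MR = 102 − 10Q. Set MR = MC: 102 − 10Q = 42 + 7.5Q → Q_m = 3.42857.
Price P_m = 102 − 5·3.42857 = 84.85715; MC(Q_m) = 42 + 7.5·3.42857 = 67.71428.
Competitive Q* = 4.8, so ΔQ = 1.37143; wedge = 84.85715 − 67.71428 = 17.14287.
Welfare loss = ½ × 1.37143 × 17.14287 = $11.76 thousand.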